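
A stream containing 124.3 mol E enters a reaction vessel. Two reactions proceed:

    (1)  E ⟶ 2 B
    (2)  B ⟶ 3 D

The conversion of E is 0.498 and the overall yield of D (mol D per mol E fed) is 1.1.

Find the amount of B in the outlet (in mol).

78.2 mol

Conversion of E: E consumed = 1ξ₁ = 0.498 × 124.3 → ξ₁ = 61.9 mol.
Yield of D: 3ξ₂ / 124.3 = 1.1 → ξ₂ = 45.58 mol.
Outlet amounts (n = n₀ + Σ ν·ξ):
  E: 124.3 − 1(61.9) = 62.4
  B: 0 + 2(61.9) − 1(45.58) = 78.23
  D: 0 + 3(45.58) = 136.7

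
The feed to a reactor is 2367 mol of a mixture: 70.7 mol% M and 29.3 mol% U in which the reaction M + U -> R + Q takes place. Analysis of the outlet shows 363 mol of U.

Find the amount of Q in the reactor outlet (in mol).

331 mol

For U: n = n₀ − 1ξ → 363 = 693.5 − 1ξ, giving ξ = 330.5 mol.
Outlet amounts (n = n₀ + ν ξ):
  M: 1673 − 1(330.5) = 1343
  U: 693.5 − 1(330.5) = 363
  R: 0 + 1(330.5) = 330.5
  Q: 0 + 1(330.5) = 330.5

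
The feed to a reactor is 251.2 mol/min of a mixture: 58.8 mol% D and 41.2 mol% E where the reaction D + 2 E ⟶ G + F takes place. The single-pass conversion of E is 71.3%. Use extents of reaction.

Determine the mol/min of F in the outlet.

E reacted = 0.713 × 103.5 = 73.79 mol/min; ν_E = −2, so ξ = 73.79/2 = 36.9 mol/min.
Outlet amounts (n = n₀ + ν ξ):
  D: 147.7 − 1(36.9) = 110.8
  E: 103.5 − 2(36.9) = 29.7
  G: 0 + 1(36.9) = 36.9
  F: 0 + 1(36.9) = 36.9

36.9 mol/min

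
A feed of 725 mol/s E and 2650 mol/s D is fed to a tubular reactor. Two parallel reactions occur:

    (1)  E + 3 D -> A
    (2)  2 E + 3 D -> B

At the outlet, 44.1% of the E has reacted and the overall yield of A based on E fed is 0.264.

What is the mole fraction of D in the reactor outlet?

Yield of A: 1ξ₁ / 725 = 0.264 → ξ₁ = 191.4 mol/s.
Conversion of E: 1ξ₁ + 2ξ₂ = 0.441 × 725 = 319.7 → ξ₂ = 64.16 mol/s.
Outlet amounts (n = n₀ + Σ ν·ξ):
  E: 725 − 1(191.4) − 2(64.16) = 405.3
  D: 2650 − 3(191.4) − 3(64.16) = 1883
  A: 0 + 1(191.4) = 191.4
  B: 0 + 1(64.16) = 64.16
Total out = 2544 mol/s; y_D = 1883 / 2544 = 0.7403.

0.74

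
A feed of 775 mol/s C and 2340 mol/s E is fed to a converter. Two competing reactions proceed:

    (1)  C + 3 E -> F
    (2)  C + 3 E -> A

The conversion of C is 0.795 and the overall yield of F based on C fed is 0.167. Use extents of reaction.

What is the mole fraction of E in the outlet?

Yield of F: 1ξ₁ / 775 = 0.167 → ξ₁ = 129.4 mol/s.
Conversion of C: 1ξ₁ + 1ξ₂ = 0.795 × 775 = 616.1 → ξ₂ = 486.7 mol/s.
Outlet amounts (n = n₀ + Σ ν·ξ):
  C: 775 − 1(129.4) − 1(486.7) = 158.9
  E: 2340 − 3(129.4) − 3(486.7) = 491.6
  F: 0 + 1(129.4) = 129.4
  A: 0 + 1(486.7) = 486.7
Total out = 1267 mol/s; y_E = 491.6 / 1267 = 0.3881.

0.388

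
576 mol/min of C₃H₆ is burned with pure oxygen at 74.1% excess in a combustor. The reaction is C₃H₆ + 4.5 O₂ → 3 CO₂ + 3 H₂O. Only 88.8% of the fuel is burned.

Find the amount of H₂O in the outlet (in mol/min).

1530 mol/min

Stoichiometric O₂ = 4.5 × 576 = 2592 mol/min; O₂ fed = 2592 × 1.741 = 4513 mol/min.
Fuel reacted = 0.888 × 576 → ξ = 511.5 mol/min.
Outlet (n = n₀ + ν ξ):
  C₃H₆: 576 − 1(511.5) = 64.51
  O₂: 4513 − 4.5(511.5) = 2211
  CO₂: 0 + 3(511.5) = 1534
  H₂O: 0 + 3(511.5) = 1534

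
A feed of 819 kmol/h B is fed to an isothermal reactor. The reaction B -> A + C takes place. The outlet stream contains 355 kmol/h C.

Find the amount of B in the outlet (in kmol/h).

464 kmol/h

For C: n = n₀ + 1ξ → 355 = 0 + 1ξ, giving ξ = 355 kmol/h.
Outlet amounts (n = n₀ + ν ξ):
  B: 819 − 1(355) = 464
  A: 0 + 1(355) = 355
  C: 0 + 1(355) = 355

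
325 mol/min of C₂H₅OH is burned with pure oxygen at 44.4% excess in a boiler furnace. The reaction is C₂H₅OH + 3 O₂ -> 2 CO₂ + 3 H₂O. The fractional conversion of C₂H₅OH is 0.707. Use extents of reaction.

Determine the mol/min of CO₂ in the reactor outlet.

Stoichiometric O₂ = 3 × 325 = 975 mol/min; O₂ fed = 975 × 1.444 = 1408 mol/min.
Fuel reacted = 0.707 × 325 → ξ = 229.8 mol/min.
Outlet (n = n₀ + ν ξ):
  C₂H₅OH: 325 − 1(229.8) = 95.23
  O₂: 1408 − 3(229.8) = 718.6
  CO₂: 0 + 2(229.8) = 459.5
  H₂O: 0 + 3(229.8) = 689.3

460 mol/min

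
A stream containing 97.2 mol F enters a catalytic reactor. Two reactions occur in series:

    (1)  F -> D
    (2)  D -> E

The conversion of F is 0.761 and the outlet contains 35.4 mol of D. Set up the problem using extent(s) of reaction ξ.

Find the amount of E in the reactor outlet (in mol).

38.6 mol

Conversion of F: F consumed = 1ξ₁ = 0.761 × 97.2 → ξ₁ = 73.97 mol.
D balance: n_D = 0 + 1ξ₁ − 1ξ₂ = 35.4 → ξ₂ = (1·73.97 − 35.4)/1 = 38.57 mol.
Outlet amounts (n = n₀ + Σ ν·ξ):
  F: 97.2 − 1(73.97) = 23.23
  D: 0 + 1(73.97) − 1(38.57) = 35.4
  E: 0 + 1(38.57) = 38.57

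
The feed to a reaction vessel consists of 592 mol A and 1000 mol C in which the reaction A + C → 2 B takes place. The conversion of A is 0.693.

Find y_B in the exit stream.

0.515

A reacted = 0.693 × 592 = 410.3 mol; ν_A = −1, so ξ = 410.3/1 = 410.3 mol.
Outlet amounts (n = n₀ + ν ξ):
  A: 592 − 1(410.3) = 181.7
  C: 1000 − 1(410.3) = 589.7
  B: 0 + 2(410.3) = 820.5
Total out = 1592 mol; y_B = 820.5 / 1592 = 0.5154.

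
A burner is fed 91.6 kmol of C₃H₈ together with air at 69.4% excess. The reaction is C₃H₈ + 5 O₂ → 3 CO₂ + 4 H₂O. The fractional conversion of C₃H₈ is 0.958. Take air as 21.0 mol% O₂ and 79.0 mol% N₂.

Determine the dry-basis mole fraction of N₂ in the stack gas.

Stoichiometric O₂ = 5 × 91.6 = 458 kmol; O₂ fed = 458 × 1.694 = 775.9 kmol.
N₂ fed = 775.9 × 79/21 = 2919 kmol.
Fuel reacted = 0.958 × 91.6 → ξ = 87.75 kmol.
Outlet (n = n₀ + ν ξ):
  C₃H₈: 91.6 − 1(87.75) = 3.847
  O₂: 775.9 − 5(87.75) = 337.1
  N₂: 2919 (inert)
  CO₂: 0 + 3(87.75) = 263.3
  H₂O: 0 + 4(87.75) = 351
Dry total = 3523 kmol; y_N₂ (dry) = 2919 / 3523 = 0.8285.

0.828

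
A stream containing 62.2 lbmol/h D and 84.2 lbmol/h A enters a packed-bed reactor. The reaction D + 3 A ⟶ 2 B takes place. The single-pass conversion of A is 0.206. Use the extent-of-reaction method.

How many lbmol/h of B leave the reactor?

11.6 lbmol/h

A reacted = 0.206 × 84.2 = 17.35 lbmol/h; ν_A = −3, so ξ = 17.35/3 = 5.782 lbmol/h.
Outlet amounts (n = n₀ + ν ξ):
  D: 62.2 − 1(5.782) = 56.42
  A: 84.2 − 3(5.782) = 66.85
  B: 0 + 2(5.782) = 11.56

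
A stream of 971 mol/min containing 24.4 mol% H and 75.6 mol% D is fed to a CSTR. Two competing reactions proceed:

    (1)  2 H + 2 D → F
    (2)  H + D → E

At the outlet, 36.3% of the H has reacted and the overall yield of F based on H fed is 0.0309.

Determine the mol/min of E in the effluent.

Yield of F: 1ξ₁ / 236.9 = 0.0309 → ξ₁ = 7.321 mol/min.
Conversion of H: 2ξ₁ + 1ξ₂ = 0.363 × 236.9 = 86 → ξ₂ = 71.36 mol/min.
Outlet amounts (n = n₀ + Σ ν·ξ):
  H: 236.9 − 2(7.321) − 1(71.36) = 150.9
  D: 734.1 − 2(7.321) − 1(71.36) = 648.1
  F: 0 + 1(7.321) = 7.321
  E: 0 + 1(71.36) = 71.36

71.4 mol/min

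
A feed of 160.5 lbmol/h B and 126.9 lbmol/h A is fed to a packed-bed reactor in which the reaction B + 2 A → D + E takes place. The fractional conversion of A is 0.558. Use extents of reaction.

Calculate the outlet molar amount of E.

A reacted = 0.558 × 126.9 = 70.81 lbmol/h; ν_A = −2, so ξ = 70.81/2 = 35.41 lbmol/h.
Outlet amounts (n = n₀ + ν ξ):
  B: 160.5 − 1(35.41) = 125.1
  A: 126.9 − 2(35.41) = 56.09
  D: 0 + 1(35.41) = 35.41
  E: 0 + 1(35.41) = 35.41

35.4 lbmol/h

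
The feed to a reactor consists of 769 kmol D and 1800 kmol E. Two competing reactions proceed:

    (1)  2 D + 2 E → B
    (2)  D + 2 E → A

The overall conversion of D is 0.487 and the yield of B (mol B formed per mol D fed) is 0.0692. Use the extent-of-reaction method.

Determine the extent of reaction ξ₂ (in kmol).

ξ₂ = 268 kmol

Yield of B: 1ξ₁ / 769 = 0.0692 → ξ₁ = 53.21 kmol.
Conversion of D: 2ξ₁ + 1ξ₂ = 0.487 × 769 = 374.5 → ξ₂ = 268.1 kmol.
Outlet amounts (n = n₀ + Σ ν·ξ):
  D: 769 − 2(53.21) − 1(268.1) = 394.5
  E: 1800 − 2(53.21) − 2(268.1) = 1157
  B: 0 + 1(53.21) = 53.21
  A: 0 + 1(268.1) = 268.1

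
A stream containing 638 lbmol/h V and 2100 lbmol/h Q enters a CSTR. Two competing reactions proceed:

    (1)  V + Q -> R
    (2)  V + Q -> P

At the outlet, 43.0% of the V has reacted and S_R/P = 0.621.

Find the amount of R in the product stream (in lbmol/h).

105 lbmol/h

Conversion of V: V consumed = 0.43 × 638 = 274.3 lbmol/h = 1ξ₁ + 1ξ₂.
Selectivity: 1ξ₁ / (1ξ₂) = 0.621 → ξ₁ = 0.621 ξ₂.
Substitute: (1·0.621 + 1) ξ₂ = 274.3 → ξ₂ = 169.2 lbmol/h, ξ₁ = 105.1 lbmol/h.
Outlet amounts (n = n₀ + Σ ν·ξ):
  V: 638 − 1(105.1) − 1(169.2) = 363.7
  Q: 2100 − 1(105.1) − 1(169.2) = 1826
  R: 0 + 1(105.1) = 105.1
  P: 0 + 1(169.2) = 169.2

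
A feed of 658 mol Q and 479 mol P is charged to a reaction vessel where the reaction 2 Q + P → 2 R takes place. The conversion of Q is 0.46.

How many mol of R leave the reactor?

303 mol

Q reacted = 0.46 × 658 = 302.7 mol; ν_Q = −2, so ξ = 302.7/2 = 151.3 mol.
Outlet amounts (n = n₀ + ν ξ):
  Q: 658 − 2(151.3) = 355.3
  P: 479 − 1(151.3) = 327.7
  R: 0 + 2(151.3) = 302.7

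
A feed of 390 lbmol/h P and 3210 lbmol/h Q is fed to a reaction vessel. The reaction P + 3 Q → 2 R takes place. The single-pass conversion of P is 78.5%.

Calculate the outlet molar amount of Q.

2290 lbmol/h

P reacted = 0.785 × 390 = 306.2 lbmol/h; ν_P = −1, so ξ = 306.2/1 = 306.2 lbmol/h.
Outlet amounts (n = n₀ + ν ξ):
  P: 390 − 1(306.2) = 83.85
  Q: 3210 − 3(306.2) = 2292
  R: 0 + 2(306.2) = 612.3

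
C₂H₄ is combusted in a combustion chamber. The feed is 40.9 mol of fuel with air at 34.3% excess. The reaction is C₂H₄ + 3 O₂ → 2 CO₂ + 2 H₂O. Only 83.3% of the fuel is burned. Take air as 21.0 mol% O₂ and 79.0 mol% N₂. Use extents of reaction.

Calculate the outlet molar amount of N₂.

Stoichiometric O₂ = 3 × 40.9 = 122.7 mol; O₂ fed = 122.7 × 1.343 = 164.8 mol.
N₂ fed = 164.8 × 79/21 = 619.9 mol.
Fuel reacted = 0.833 × 40.9 → ξ = 34.07 mol.
Outlet (n = n₀ + ν ξ):
  C₂H₄: 40.9 − 1(34.07) = 6.83
  O₂: 164.8 − 3(34.07) = 62.58
  N₂: 619.9 (inert)
  CO₂: 0 + 2(34.07) = 68.14
  H₂O: 0 + 2(34.07) = 68.14

620 mol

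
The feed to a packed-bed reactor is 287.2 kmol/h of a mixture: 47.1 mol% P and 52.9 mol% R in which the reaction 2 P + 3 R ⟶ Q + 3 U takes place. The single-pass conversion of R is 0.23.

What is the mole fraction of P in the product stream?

R reacted = 0.23 × 151.9 = 34.94 kmol/h; ν_R = −3, so ξ = 34.94/3 = 11.65 kmol/h.
Outlet amounts (n = n₀ + ν ξ):
  P: 135.3 − 2(11.65) = 112
  R: 151.9 − 3(11.65) = 117
  Q: 0 + 1(11.65) = 11.65
  U: 0 + 3(11.65) = 34.94
Total out = 275.6 kmol/h; y_P = 112 / 275.6 = 0.4064.

0.406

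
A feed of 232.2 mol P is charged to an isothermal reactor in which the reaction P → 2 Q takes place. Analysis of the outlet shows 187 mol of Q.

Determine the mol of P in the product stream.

139 mol

For Q: n = n₀ + 2ξ → 187 = 0 + 2ξ, giving ξ = 93.5 mol.
Outlet amounts (n = n₀ + ν ξ):
  P: 232.2 − 1(93.5) = 138.7
  Q: 0 + 2(93.5) = 187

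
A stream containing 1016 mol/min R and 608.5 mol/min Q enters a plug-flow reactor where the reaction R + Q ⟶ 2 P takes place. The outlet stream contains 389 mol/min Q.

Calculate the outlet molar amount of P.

439 mol/min

For Q: n = n₀ − 1ξ → 389 = 608.5 − 1ξ, giving ξ = 219.5 mol/min.
Outlet amounts (n = n₀ + ν ξ):
  R: 1016 − 1(219.5) = 796.5
  Q: 608.5 − 1(219.5) = 389
  P: 0 + 2(219.5) = 439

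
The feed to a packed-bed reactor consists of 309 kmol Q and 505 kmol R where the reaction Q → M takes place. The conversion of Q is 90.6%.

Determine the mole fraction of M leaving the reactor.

Q reacted = 0.906 × 309 = 280 kmol; ν_Q = −1, so ξ = 280/1 = 280 kmol.
Outlet amounts (n = n₀ + ν ξ):
  Q: 309 − 1(280) = 29.05
  M: 0 + 1(280) = 280
  R: 505 (inert)
Total out = 814 kmol; y_M = 280 / 814 = 0.3439.

0.344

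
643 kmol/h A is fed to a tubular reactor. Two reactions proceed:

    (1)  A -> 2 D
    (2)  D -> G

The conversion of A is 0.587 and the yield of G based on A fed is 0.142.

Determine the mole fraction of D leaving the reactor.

Conversion of A: A consumed = 1ξ₁ = 0.587 × 643 → ξ₁ = 377.4 kmol/h.
Yield of G: 1ξ₂ / 643 = 0.142 → ξ₂ = 91.31 kmol/h.
Outlet amounts (n = n₀ + Σ ν·ξ):
  A: 643 − 1(377.4) = 265.6
  D: 0 + 2(377.4) − 1(91.31) = 663.6
  G: 0 + 1(91.31) = 91.31
Total out = 1020 kmol/h; y_D = 663.6 / 1020 = 0.6503.

0.65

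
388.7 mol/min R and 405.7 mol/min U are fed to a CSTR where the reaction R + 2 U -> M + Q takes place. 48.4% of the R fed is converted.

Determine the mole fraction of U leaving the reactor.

R reacted = 0.484 × 388.7 = 188.1 mol/min; ν_R = −1, so ξ = 188.1/1 = 188.1 mol/min.
Outlet amounts (n = n₀ + ν ξ):
  R: 388.7 − 1(188.1) = 200.6
  U: 405.7 − 2(188.1) = 29.44
  M: 0 + 1(188.1) = 188.1
  Q: 0 + 1(188.1) = 188.1
Total out = 606.3 mol/min; y_U = 29.44 / 606.3 = 0.04856.

0.0486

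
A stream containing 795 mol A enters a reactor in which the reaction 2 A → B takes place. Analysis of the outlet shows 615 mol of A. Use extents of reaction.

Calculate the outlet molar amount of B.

For A: n = n₀ − 2ξ → 615 = 795 − 2ξ, giving ξ = 90 mol.
Outlet amounts (n = n₀ + ν ξ):
  A: 795 − 2(90) = 615
  B: 0 + 1(90) = 90

90 mol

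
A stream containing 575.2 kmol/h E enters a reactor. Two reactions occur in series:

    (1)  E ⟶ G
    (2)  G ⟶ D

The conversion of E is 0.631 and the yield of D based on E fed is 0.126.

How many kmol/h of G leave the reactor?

Conversion of E: E consumed = 1ξ₁ = 0.631 × 575.2 → ξ₁ = 363 kmol/h.
Yield of D: 1ξ₂ / 575.2 = 0.126 → ξ₂ = 72.48 kmol/h.
Outlet amounts (n = n₀ + Σ ν·ξ):
  E: 575.2 − 1(363) = 212.2
  G: 0 + 1(363) − 1(72.48) = 290.5
  D: 0 + 1(72.48) = 72.48

290 kmol/h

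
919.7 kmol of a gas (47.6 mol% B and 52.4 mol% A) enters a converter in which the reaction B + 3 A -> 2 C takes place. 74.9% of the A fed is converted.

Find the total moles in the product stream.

A reacted = 0.749 × 481.9 = 361 kmol; ν_A = −3, so ξ = 361/3 = 120.3 kmol.
Outlet amounts (n = n₀ + ν ξ):
  B: 437.8 − 1(120.3) = 317.5
  A: 481.9 − 3(120.3) = 121
  C: 0 + 2(120.3) = 240.6
Total out = 317.5 + 121 + 240.6 = 679.1 kmol.

679 kmol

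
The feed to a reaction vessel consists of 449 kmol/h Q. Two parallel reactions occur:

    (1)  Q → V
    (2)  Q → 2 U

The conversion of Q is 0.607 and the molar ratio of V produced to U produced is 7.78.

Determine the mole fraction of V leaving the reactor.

0.55

Conversion of Q: Q consumed = 0.607 × 449 = 272.5 kmol/h = 1ξ₁ + 1ξ₂.
Selectivity: 1ξ₁ / (2ξ₂) = 7.78 → ξ₁ = 15.56 ξ₂.
Substitute: (1·15.56 + 1) ξ₂ = 272.5 → ξ₂ = 16.46 kmol/h, ξ₁ = 256.1 kmol/h.
Outlet amounts (n = n₀ + Σ ν·ξ):
  Q: 449 − 1(256.1) − 1(16.46) = 176.5
  V: 0 + 1(256.1) = 256.1
  U: 0 + 2(16.46) = 32.92
Total out = 465.5 kmol/h; y_V = 256.1 / 465.5 = 0.5502.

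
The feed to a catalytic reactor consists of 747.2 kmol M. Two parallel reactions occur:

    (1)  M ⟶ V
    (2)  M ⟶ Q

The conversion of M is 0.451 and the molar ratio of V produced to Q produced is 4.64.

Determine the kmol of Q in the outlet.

59.7 kmol

Conversion of M: M consumed = 0.451 × 747.2 = 337 kmol = 1ξ₁ + 1ξ₂.
Selectivity: 1ξ₁ / (1ξ₂) = 4.64 → ξ₁ = 4.64 ξ₂.
Substitute: (1·4.64 + 1) ξ₂ = 337 → ξ₂ = 59.75 kmol, ξ₁ = 277.2 kmol.
Outlet amounts (n = n₀ + Σ ν·ξ):
  M: 747.2 − 1(277.2) − 1(59.75) = 410.2
  V: 0 + 1(277.2) = 277.2
  Q: 0 + 1(59.75) = 59.75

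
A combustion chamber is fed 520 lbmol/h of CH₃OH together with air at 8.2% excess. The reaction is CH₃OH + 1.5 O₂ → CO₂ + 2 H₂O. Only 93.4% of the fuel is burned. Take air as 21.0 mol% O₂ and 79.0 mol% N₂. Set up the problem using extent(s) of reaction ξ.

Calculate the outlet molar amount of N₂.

Stoichiometric O₂ = 1.5 × 520 = 780 lbmol/h; O₂ fed = 780 × 1.082 = 844 lbmol/h.
N₂ fed = 844 × 79/21 = 3175 lbmol/h.
Fuel reacted = 0.934 × 520 → ξ = 485.7 lbmol/h.
Outlet (n = n₀ + ν ξ):
  CH₃OH: 520 − 1(485.7) = 34.32
  O₂: 844 − 1.5(485.7) = 115.4
  N₂: 3175 (inert)
  CO₂: 0 + 1(485.7) = 485.7
  H₂O: 0 + 2(485.7) = 971.4

3170 lbmol/h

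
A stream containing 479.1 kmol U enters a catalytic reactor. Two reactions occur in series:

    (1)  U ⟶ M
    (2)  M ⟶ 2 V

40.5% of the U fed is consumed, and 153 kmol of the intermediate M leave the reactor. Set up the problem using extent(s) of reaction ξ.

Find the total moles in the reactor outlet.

Conversion of U: U consumed = 1ξ₁ = 0.405 × 479.1 → ξ₁ = 194 kmol.
M balance: n_M = 0 + 1ξ₁ − 1ξ₂ = 153 → ξ₂ = (1·194 − 153)/1 = 41.04 kmol.
Outlet amounts (n = n₀ + Σ ν·ξ):
  U: 479.1 − 1(194) = 285.1
  M: 0 + 1(194) − 1(41.04) = 153
  V: 0 + 2(41.04) = 82.07
Total out = 285.1 + 153 + 82.07 = 520.1 kmol.

520 kmol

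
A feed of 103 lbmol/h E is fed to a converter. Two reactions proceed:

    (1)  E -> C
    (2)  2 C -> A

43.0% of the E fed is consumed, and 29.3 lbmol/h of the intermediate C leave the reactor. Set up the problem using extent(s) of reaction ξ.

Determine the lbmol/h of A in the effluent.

7.49 lbmol/h

Conversion of E: E consumed = 1ξ₁ = 0.43 × 103 → ξ₁ = 44.29 lbmol/h.
C balance: n_C = 0 + 1ξ₁ − 2ξ₂ = 29.3 → ξ₂ = (1·44.29 − 29.3)/2 = 7.495 lbmol/h.
Outlet amounts (n = n₀ + Σ ν·ξ):
  E: 103 − 1(44.29) = 58.71
  C: 0 + 1(44.29) − 2(7.495) = 29.3
  A: 0 + 1(7.495) = 7.495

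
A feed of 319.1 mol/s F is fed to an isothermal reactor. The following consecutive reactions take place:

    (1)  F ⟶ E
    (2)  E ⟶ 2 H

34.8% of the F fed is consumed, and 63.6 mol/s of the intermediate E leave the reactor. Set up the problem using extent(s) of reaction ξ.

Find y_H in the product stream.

Conversion of F: F consumed = 1ξ₁ = 0.348 × 319.1 → ξ₁ = 111 mol/s.
E balance: n_E = 0 + 1ξ₁ − 1ξ₂ = 63.6 → ξ₂ = (1·111 − 63.6)/1 = 47.45 mol/s.
Outlet amounts (n = n₀ + Σ ν·ξ):
  F: 319.1 − 1(111) = 208.1
  E: 0 + 1(111) − 1(47.45) = 63.6
  H: 0 + 2(47.45) = 94.89
Total out = 366.5 mol/s; y_H = 94.89 / 366.5 = 0.2589.

0.259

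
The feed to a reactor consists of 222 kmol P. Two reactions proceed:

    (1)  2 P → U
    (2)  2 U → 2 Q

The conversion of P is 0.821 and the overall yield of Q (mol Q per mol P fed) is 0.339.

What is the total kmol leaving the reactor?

131 kmol

Conversion of P: P consumed = 2ξ₁ = 0.821 × 222 → ξ₁ = 91.13 kmol.
Yield of Q: 2ξ₂ / 222 = 0.339 → ξ₂ = 37.63 kmol.
Outlet amounts (n = n₀ + Σ ν·ξ):
  P: 222 − 2(91.13) = 39.74
  U: 0 + 1(91.13) − 2(37.63) = 15.87
  Q: 0 + 2(37.63) = 75.26
Total out = 39.74 + 15.87 + 75.26 = 130.9 kmol.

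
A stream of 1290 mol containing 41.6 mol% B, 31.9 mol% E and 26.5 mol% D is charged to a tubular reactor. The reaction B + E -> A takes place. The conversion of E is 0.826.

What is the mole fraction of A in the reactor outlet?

E reacted = 0.826 × 411.5 = 339.9 mol; ν_E = −1, so ξ = 339.9/1 = 339.9 mol.
Outlet amounts (n = n₀ + ν ξ):
  B: 536.6 − 1(339.9) = 196.7
  E: 411.5 − 1(339.9) = 71.6
  A: 0 + 1(339.9) = 339.9
  D: 341.9 (inert)
Total out = 950.1 mol; y_A = 339.9 / 950.1 = 0.3578.

0.358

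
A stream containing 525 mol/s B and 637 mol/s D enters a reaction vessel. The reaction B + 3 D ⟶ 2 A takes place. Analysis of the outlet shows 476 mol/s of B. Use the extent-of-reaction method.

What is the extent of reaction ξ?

ξ = 49 mol/s

For B: n = n₀ − 1ξ → 476 = 525 − 1ξ, giving ξ = 49 mol/s.
Outlet amounts (n = n₀ + ν ξ):
  B: 525 − 1(49) = 476
  D: 637 − 3(49) = 490
  A: 0 + 2(49) = 98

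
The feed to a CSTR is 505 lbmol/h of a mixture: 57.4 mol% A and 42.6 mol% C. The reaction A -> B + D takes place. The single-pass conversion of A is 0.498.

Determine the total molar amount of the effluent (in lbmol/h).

A reacted = 0.498 × 289.9 = 144.4 lbmol/h; ν_A = −1, so ξ = 144.4/1 = 144.4 lbmol/h.
Outlet amounts (n = n₀ + ν ξ):
  A: 289.9 − 1(144.4) = 145.5
  B: 0 + 1(144.4) = 144.4
  D: 0 + 1(144.4) = 144.4
  C: 215.1 (inert)
Total out = 145.5 + 144.4 + 144.4 + 215.1 = 649.4 lbmol/h.

649 lbmol/h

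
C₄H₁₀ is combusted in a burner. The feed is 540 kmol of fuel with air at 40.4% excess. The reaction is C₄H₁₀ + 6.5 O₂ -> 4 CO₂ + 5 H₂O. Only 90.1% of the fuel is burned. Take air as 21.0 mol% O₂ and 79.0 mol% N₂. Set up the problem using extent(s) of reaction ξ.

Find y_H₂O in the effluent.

0.0983

Stoichiometric O₂ = 6.5 × 540 = 3510 kmol; O₂ fed = 3510 × 1.404 = 4928 kmol.
N₂ fed = 4928 × 79/21 = 18540 kmol.
Fuel reacted = 0.901 × 540 → ξ = 486.5 kmol.
Outlet (n = n₀ + ν ξ):
  C₄H₁₀: 540 − 1(486.5) = 53.46
  O₂: 4928 − 6.5(486.5) = 1766
  N₂: 18540 (inert)
  CO₂: 0 + 4(486.5) = 1946
  H₂O: 0 + 5(486.5) = 2433
Total out = 24740 kmol; y_H₂O = 2433 / 24740 = 0.09834.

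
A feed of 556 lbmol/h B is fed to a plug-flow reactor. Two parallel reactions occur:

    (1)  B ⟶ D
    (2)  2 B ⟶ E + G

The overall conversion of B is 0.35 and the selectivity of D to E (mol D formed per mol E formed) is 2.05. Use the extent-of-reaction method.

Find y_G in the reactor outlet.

0.0864

Conversion of B: B consumed = 0.35 × 556 = 194.6 lbmol/h = 1ξ₁ + 2ξ₂.
Selectivity: 1ξ₁ / (1ξ₂) = 2.05 → ξ₁ = 2.05 ξ₂.
Substitute: (1·2.05 + 2) ξ₂ = 194.6 → ξ₂ = 48.05 lbmol/h, ξ₁ = 98.5 lbmol/h.
Outlet amounts (n = n₀ + Σ ν·ξ):
  B: 556 − 1(98.5) − 2(48.05) = 361.4
  D: 0 + 1(98.5) = 98.5
  E: 0 + 1(48.05) = 48.05
  G: 0 + 1(48.05) = 48.05
Total out = 556 lbmol/h; y_G = 48.05 / 556 = 0.08642.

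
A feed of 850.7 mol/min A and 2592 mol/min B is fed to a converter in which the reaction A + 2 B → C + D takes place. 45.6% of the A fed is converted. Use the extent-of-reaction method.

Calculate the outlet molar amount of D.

A reacted = 0.456 × 850.7 = 387.9 mol/min; ν_A = −1, so ξ = 387.9/1 = 387.9 mol/min.
Outlet amounts (n = n₀ + ν ξ):
  A: 850.7 − 1(387.9) = 462.8
  B: 2592 − 2(387.9) = 1816
  C: 0 + 1(387.9) = 387.9
  D: 0 + 1(387.9) = 387.9

388 mol/min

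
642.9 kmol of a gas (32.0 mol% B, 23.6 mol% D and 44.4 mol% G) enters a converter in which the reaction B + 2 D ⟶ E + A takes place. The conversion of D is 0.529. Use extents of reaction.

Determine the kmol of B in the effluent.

D reacted = 0.529 × 151.7 = 80.26 kmol; ν_D = −2, so ξ = 80.26/2 = 40.13 kmol.
Outlet amounts (n = n₀ + ν ξ):
  B: 205.7 − 1(40.13) = 165.6
  D: 151.7 − 2(40.13) = 71.46
  E: 0 + 1(40.13) = 40.13
  A: 0 + 1(40.13) = 40.13
  G: 285.4 (inert)

166 kmol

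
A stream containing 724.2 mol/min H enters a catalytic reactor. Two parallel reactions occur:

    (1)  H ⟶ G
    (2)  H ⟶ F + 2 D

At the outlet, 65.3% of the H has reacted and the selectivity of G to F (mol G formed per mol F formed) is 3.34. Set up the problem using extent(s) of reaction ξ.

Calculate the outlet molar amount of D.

218 mol/min

Conversion of H: H consumed = 0.653 × 724.2 = 472.9 mol/min = 1ξ₁ + 1ξ₂.
Selectivity: 1ξ₁ / (1ξ₂) = 3.34 → ξ₁ = 3.34 ξ₂.
Substitute: (1·3.34 + 1) ξ₂ = 472.9 → ξ₂ = 109 mol/min, ξ₁ = 363.9 mol/min.
Outlet amounts (n = n₀ + Σ ν·ξ):
  H: 724.2 − 1(363.9) − 1(109) = 251.3
  G: 0 + 1(363.9) = 363.9
  F: 0 + 1(109) = 109
  D: 0 + 2(109) = 217.9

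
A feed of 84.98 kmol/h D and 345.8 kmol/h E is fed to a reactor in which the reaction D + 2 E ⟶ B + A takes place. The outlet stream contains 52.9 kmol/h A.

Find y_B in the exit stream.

0.14

For A: n = n₀ + 1ξ → 52.9 = 0 + 1ξ, giving ξ = 52.9 kmol/h.
Outlet amounts (n = n₀ + ν ξ):
  D: 84.98 − 1(52.9) = 32.08
  E: 345.8 − 2(52.9) = 240
  B: 0 + 1(52.9) = 52.9
  A: 0 + 1(52.9) = 52.9
Total out = 377.9 kmol/h; y_B = 52.9 / 377.9 = 0.14.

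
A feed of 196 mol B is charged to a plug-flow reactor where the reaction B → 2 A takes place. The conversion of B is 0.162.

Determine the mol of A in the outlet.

B reacted = 0.162 × 196 = 31.75 mol; ν_B = −1, so ξ = 31.75/1 = 31.75 mol.
Outlet amounts (n = n₀ + ν ξ):
  B: 196 − 1(31.75) = 164.2
  A: 0 + 2(31.75) = 63.5

63.5 mol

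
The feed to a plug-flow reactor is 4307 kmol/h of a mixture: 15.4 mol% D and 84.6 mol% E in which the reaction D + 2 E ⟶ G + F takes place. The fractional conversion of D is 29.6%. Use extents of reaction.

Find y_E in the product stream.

0.791

D reacted = 0.296 × 663.3 = 196.3 kmol/h; ν_D = −1, so ξ = 196.3/1 = 196.3 kmol/h.
Outlet amounts (n = n₀ + ν ξ):
  D: 663.3 − 1(196.3) = 466.9
  E: 3644 − 2(196.3) = 3251
  G: 0 + 1(196.3) = 196.3
  F: 0 + 1(196.3) = 196.3
Total out = 4111 kmol/h; y_E = 3251 / 4111 = 0.7909.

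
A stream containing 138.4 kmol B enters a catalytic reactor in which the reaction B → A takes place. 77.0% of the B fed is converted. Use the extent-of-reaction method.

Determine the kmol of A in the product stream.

107 kmol

B reacted = 0.77 × 138.4 = 106.6 kmol; ν_B = −1, so ξ = 106.6/1 = 106.6 kmol.
Outlet amounts (n = n₀ + ν ξ):
  B: 138.4 − 1(106.6) = 31.83
  A: 0 + 1(106.6) = 106.6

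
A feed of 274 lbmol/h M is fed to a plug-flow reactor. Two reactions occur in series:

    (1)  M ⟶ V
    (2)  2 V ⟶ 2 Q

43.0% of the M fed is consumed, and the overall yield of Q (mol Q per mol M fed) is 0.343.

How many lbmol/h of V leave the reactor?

Conversion of M: M consumed = 1ξ₁ = 0.43 × 274 → ξ₁ = 117.8 lbmol/h.
Yield of Q: 2ξ₂ / 274 = 0.343 → ξ₂ = 46.99 lbmol/h.
Outlet amounts (n = n₀ + Σ ν·ξ):
  M: 274 − 1(117.8) = 156.2
  V: 0 + 1(117.8) − 2(46.99) = 23.84
  Q: 0 + 2(46.99) = 93.98

23.8 lbmol/h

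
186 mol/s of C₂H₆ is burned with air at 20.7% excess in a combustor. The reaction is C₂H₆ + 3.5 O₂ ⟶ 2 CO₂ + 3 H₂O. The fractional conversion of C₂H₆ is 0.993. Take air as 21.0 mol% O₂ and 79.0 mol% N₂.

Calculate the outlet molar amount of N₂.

Stoichiometric O₂ = 3.5 × 186 = 651 mol/s; O₂ fed = 651 × 1.207 = 785.8 mol/s.
N₂ fed = 785.8 × 79/21 = 2956 mol/s.
Fuel reacted = 0.993 × 186 → ξ = 184.7 mol/s.
Outlet (n = n₀ + ν ξ):
  C₂H₆: 186 − 1(184.7) = 1.302
  O₂: 785.8 − 3.5(184.7) = 139.3
  N₂: 2956 (inert)
  CO₂: 0 + 2(184.7) = 369.4
  H₂O: 0 + 3(184.7) = 554.1

2960 mol/s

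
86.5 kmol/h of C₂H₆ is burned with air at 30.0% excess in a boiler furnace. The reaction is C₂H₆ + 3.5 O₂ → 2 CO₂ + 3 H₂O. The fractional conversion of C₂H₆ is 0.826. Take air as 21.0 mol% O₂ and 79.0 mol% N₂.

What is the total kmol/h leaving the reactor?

2000 kmol/h

Stoichiometric O₂ = 3.5 × 86.5 = 302.8 kmol/h; O₂ fed = 302.8 × 1.300 = 393.6 kmol/h.
N₂ fed = 393.6 × 79/21 = 1481 kmol/h.
Fuel reacted = 0.826 × 86.5 → ξ = 71.45 kmol/h.
Outlet (n = n₀ + ν ξ):
  C₂H₆: 86.5 − 1(71.45) = 15.05
  O₂: 393.6 − 3.5(71.45) = 143.5
  N₂: 1481 (inert)
  CO₂: 0 + 2(71.45) = 142.9
  H₂O: 0 + 3(71.45) = 214.3
Total out = 15.05 + 143.5 + 1481 + 142.9 + 214.3 = 1996 kmol/h.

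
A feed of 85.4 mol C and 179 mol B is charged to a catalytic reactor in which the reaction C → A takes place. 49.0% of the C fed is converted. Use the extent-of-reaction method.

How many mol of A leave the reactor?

41.8 mol

C reacted = 0.49 × 85.4 = 41.85 mol; ν_C = −1, so ξ = 41.85/1 = 41.85 mol.
Outlet amounts (n = n₀ + ν ξ):
  C: 85.4 − 1(41.85) = 43.55
  A: 0 + 1(41.85) = 41.85
  B: 179 (inert)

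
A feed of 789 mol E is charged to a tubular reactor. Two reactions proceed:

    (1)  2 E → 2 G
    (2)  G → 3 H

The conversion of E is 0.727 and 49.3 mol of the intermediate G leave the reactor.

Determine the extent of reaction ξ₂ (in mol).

ξ₂ = 524 mol

Conversion of E: E consumed = 2ξ₁ = 0.727 × 789 → ξ₁ = 286.8 mol.
G balance: n_G = 0 + 2ξ₁ − 1ξ₂ = 49.3 → ξ₂ = (2·286.8 − 49.3)/1 = 524.3 mol.
Outlet amounts (n = n₀ + Σ ν·ξ):
  E: 789 − 2(286.8) = 215.4
  G: 0 + 2(286.8) − 1(524.3) = 49.3
  H: 0 + 3(524.3) = 1573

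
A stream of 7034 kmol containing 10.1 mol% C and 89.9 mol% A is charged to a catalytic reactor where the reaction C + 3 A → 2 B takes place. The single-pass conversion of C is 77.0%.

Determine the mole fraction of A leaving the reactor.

0.788

C reacted = 0.77 × 710.4 = 547 kmol; ν_C = −1, so ξ = 547/1 = 547 kmol.
Outlet amounts (n = n₀ + ν ξ):
  C: 710.4 − 1(547) = 163.4
  A: 6324 − 3(547) = 4682
  B: 0 + 2(547) = 1094
Total out = 5940 kmol; y_A = 4682 / 5940 = 0.7883.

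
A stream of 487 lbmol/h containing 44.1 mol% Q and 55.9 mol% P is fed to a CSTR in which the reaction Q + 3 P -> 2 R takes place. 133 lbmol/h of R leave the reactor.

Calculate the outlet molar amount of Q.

148 lbmol/h

For R: n = n₀ + 2ξ → 133 = 0 + 2ξ, giving ξ = 66.5 lbmol/h.
Outlet amounts (n = n₀ + ν ξ):
  Q: 214.8 − 1(66.5) = 148.3
  P: 272.2 − 3(66.5) = 72.73
  R: 0 + 2(66.5) = 133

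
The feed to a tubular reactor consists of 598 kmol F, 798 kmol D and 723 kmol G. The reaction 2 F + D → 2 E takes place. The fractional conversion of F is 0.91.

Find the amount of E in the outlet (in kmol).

544 kmol

F reacted = 0.91 × 598 = 544.2 kmol; ν_F = −2, so ξ = 544.2/2 = 272.1 kmol.
Outlet amounts (n = n₀ + ν ξ):
  F: 598 − 2(272.1) = 53.82
  D: 798 − 1(272.1) = 525.9
  E: 0 + 2(272.1) = 544.2
  G: 723 (inert)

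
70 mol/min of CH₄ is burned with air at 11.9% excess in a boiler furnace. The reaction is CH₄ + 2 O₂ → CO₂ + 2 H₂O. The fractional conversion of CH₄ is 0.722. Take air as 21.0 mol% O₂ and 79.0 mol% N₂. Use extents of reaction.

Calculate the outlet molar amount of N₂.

589 mol/min

Stoichiometric O₂ = 2 × 70 = 140 mol/min; O₂ fed = 140 × 1.119 = 156.7 mol/min.
N₂ fed = 156.7 × 79/21 = 589.3 mol/min.
Fuel reacted = 0.722 × 70 → ξ = 50.54 mol/min.
Outlet (n = n₀ + ν ξ):
  CH₄: 70 − 1(50.54) = 19.46
  O₂: 156.7 − 2(50.54) = 55.58
  N₂: 589.3 (inert)
  CO₂: 0 + 1(50.54) = 50.54
  H₂O: 0 + 2(50.54) = 101.1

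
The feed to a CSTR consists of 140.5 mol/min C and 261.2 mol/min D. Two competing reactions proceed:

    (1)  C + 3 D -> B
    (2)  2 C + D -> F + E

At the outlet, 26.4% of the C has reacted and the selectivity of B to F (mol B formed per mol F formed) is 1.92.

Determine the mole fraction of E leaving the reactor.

Conversion of C: C consumed = 0.264 × 140.5 = 37.09 mol/min = 1ξ₁ + 2ξ₂.
Selectivity: 1ξ₁ / (1ξ₂) = 1.92 → ξ₁ = 1.92 ξ₂.
Substitute: (1·1.92 + 2) ξ₂ = 37.09 → ξ₂ = 9.462 mol/min, ξ₁ = 18.17 mol/min.
Outlet amounts (n = n₀ + Σ ν·ξ):
  C: 140.5 − 1(18.17) − 2(9.462) = 103.4
  D: 261.2 − 3(18.17) − 1(9.462) = 197.2
  B: 0 + 1(18.17) = 18.17
  F: 0 + 1(9.462) = 9.462
  E: 0 + 1(9.462) = 9.462
Total out = 337.7 mol/min; y_E = 9.462 / 337.7 = 0.02802.

0.028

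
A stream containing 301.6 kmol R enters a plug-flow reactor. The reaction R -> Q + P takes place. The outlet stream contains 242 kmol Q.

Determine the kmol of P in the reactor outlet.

242 kmol

For Q: n = n₀ + 1ξ → 242 = 0 + 1ξ, giving ξ = 242 kmol.
Outlet amounts (n = n₀ + ν ξ):
  R: 301.6 − 1(242) = 59.6
  Q: 0 + 1(242) = 242
  P: 0 + 1(242) = 242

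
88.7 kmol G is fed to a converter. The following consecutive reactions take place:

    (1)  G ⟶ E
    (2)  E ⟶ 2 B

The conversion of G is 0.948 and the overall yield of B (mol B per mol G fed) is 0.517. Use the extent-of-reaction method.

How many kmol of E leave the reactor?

Conversion of G: G consumed = 1ξ₁ = 0.948 × 88.7 → ξ₁ = 84.09 kmol.
Yield of B: 2ξ₂ / 88.7 = 0.517 → ξ₂ = 22.93 kmol.
Outlet amounts (n = n₀ + Σ ν·ξ):
  G: 88.7 − 1(84.09) = 4.612
  E: 0 + 1(84.09) − 1(22.93) = 61.16
  B: 0 + 2(22.93) = 45.86

61.2 kmol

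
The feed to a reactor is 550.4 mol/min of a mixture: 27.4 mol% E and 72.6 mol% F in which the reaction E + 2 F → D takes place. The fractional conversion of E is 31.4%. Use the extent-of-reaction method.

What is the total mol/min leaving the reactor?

E reacted = 0.314 × 150.8 = 47.35 mol/min; ν_E = −1, so ξ = 47.35/1 = 47.35 mol/min.
Outlet amounts (n = n₀ + ν ξ):
  E: 150.8 − 1(47.35) = 103.5
  F: 399.6 − 2(47.35) = 304.9
  D: 0 + 1(47.35) = 47.35
Total out = 103.5 + 304.9 + 47.35 = 455.7 mol/min.

456 mol/min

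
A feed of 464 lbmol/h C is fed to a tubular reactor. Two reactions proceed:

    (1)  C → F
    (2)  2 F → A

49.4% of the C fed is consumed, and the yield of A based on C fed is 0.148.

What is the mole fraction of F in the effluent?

0.232

Conversion of C: C consumed = 1ξ₁ = 0.494 × 464 → ξ₁ = 229.2 lbmol/h.
Yield of A: 1ξ₂ / 464 = 0.148 → ξ₂ = 68.67 lbmol/h.
Outlet amounts (n = n₀ + Σ ν·ξ):
  C: 464 − 1(229.2) = 234.8
  F: 0 + 1(229.2) − 2(68.67) = 91.87
  A: 0 + 1(68.67) = 68.67
Total out = 395.3 lbmol/h; y_F = 91.87 / 395.3 = 0.2324.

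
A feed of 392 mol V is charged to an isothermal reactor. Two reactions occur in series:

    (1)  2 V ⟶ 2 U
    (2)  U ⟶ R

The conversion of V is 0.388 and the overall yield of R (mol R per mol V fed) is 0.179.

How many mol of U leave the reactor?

81.9 mol

Conversion of V: V consumed = 2ξ₁ = 0.388 × 392 → ξ₁ = 76.05 mol.
Yield of R: 1ξ₂ / 392 = 0.179 → ξ₂ = 70.17 mol.
Outlet amounts (n = n₀ + Σ ν·ξ):
  V: 392 − 2(76.05) = 239.9
  U: 0 + 2(76.05) − 1(70.17) = 81.93
  R: 0 + 1(70.17) = 70.17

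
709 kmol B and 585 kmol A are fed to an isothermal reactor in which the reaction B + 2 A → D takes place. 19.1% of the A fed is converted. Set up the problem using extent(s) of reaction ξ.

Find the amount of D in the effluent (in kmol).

A reacted = 0.191 × 585 = 111.7 kmol; ν_A = −2, so ξ = 111.7/2 = 55.87 kmol.
Outlet amounts (n = n₀ + ν ξ):
  B: 709 − 1(55.87) = 653.1
  A: 585 − 2(55.87) = 473.3
  D: 0 + 1(55.87) = 55.87

55.9 kmol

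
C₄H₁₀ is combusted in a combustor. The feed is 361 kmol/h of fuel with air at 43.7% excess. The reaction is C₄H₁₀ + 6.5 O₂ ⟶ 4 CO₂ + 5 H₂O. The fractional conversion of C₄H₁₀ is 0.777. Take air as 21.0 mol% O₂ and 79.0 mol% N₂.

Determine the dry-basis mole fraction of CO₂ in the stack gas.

0.0727

Stoichiometric O₂ = 6.5 × 361 = 2346 kmol/h; O₂ fed = 2346 × 1.437 = 3372 kmol/h.
N₂ fed = 3372 × 79/21 = 12680 kmol/h.
Fuel reacted = 0.777 × 361 → ξ = 280.5 kmol/h.
Outlet (n = n₀ + ν ξ):
  C₄H₁₀: 361 − 1(280.5) = 80.5
  O₂: 3372 − 6.5(280.5) = 1549
  N₂: 12680 (inert)
  CO₂: 0 + 4(280.5) = 1122
  H₂O: 0 + 5(280.5) = 1402
Dry total = 15440 kmol/h; y_CO₂ (dry) = 1122 / 15440 = 0.07269.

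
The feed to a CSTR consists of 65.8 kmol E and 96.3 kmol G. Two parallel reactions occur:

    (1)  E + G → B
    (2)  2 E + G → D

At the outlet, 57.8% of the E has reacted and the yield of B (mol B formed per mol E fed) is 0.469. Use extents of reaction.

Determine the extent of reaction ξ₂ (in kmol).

Yield of B: 1ξ₁ / 65.8 = 0.469 → ξ₁ = 30.86 kmol.
Conversion of E: 1ξ₁ + 2ξ₂ = 0.578 × 65.8 = 38.03 → ξ₂ = 3.586 kmol.
Outlet amounts (n = n₀ + Σ ν·ξ):
  E: 65.8 − 1(30.86) − 2(3.586) = 27.77
  G: 96.3 − 1(30.86) − 1(3.586) = 61.85
  B: 0 + 1(30.86) = 30.86
  D: 0 + 1(3.586) = 3.586

ξ₂ = 3.59 kmol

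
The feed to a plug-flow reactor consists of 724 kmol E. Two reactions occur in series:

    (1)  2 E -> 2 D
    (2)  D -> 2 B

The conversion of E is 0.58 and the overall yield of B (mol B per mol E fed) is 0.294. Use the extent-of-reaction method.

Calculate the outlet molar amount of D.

Conversion of E: E consumed = 2ξ₁ = 0.58 × 724 → ξ₁ = 210 kmol.
Yield of B: 2ξ₂ / 724 = 0.294 → ξ₂ = 106.4 kmol.
Outlet amounts (n = n₀ + Σ ν·ξ):
  E: 724 − 2(210) = 304.1
  D: 0 + 2(210) − 1(106.4) = 313.5
  B: 0 + 2(106.4) = 212.9

313 kmol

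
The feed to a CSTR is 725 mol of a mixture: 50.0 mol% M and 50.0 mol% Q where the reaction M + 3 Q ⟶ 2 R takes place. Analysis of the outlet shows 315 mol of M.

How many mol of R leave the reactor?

For M: n = n₀ − 1ξ → 315 = 362.5 − 1ξ, giving ξ = 47.5 mol.
Outlet amounts (n = n₀ + ν ξ):
  M: 362.5 − 1(47.5) = 315
  Q: 362.5 − 3(47.5) = 220
  R: 0 + 2(47.5) = 95

95 mol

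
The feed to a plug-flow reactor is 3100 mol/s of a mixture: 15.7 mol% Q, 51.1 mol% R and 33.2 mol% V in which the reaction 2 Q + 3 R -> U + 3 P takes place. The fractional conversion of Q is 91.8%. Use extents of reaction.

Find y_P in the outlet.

Q reacted = 0.918 × 486.7 = 446.8 mol/s; ν_Q = −2, so ξ = 446.8/2 = 223.4 mol/s.
Outlet amounts (n = n₀ + ν ξ):
  Q: 486.7 − 2(223.4) = 39.91
  R: 1584 − 3(223.4) = 913.9
  U: 0 + 1(223.4) = 223.4
  P: 0 + 3(223.4) = 670.2
  V: 1029 (inert)
Total out = 2877 mol/s; y_P = 670.2 / 2877 = 0.233.

0.233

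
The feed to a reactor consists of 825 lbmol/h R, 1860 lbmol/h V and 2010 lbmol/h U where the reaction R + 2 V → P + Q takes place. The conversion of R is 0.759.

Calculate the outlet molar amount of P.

626 lbmol/h

R reacted = 0.759 × 825 = 626.2 lbmol/h; ν_R = −1, so ξ = 626.2/1 = 626.2 lbmol/h.
Outlet amounts (n = n₀ + ν ξ):
  R: 825 − 1(626.2) = 198.8
  V: 1860 − 2(626.2) = 607.7
  P: 0 + 1(626.2) = 626.2
  Q: 0 + 1(626.2) = 626.2
  U: 2010 (inert)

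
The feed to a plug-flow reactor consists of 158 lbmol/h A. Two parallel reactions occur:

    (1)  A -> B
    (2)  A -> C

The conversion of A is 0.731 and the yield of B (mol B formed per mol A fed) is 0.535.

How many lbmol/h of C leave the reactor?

Yield of B: 1ξ₁ / 158 = 0.535 → ξ₁ = 84.53 lbmol/h.
Conversion of A: 1ξ₁ + 1ξ₂ = 0.731 × 158 = 115.5 → ξ₂ = 30.97 lbmol/h.
Outlet amounts (n = n₀ + Σ ν·ξ):
  A: 158 − 1(84.53) − 1(30.97) = 42.5
  B: 0 + 1(84.53) = 84.53
  C: 0 + 1(30.97) = 30.97

31 lbmol/h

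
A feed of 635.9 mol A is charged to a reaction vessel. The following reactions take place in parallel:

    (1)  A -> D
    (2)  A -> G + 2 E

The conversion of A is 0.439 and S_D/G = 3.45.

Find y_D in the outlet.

0.284

Conversion of A: A consumed = 0.439 × 635.9 = 279.2 mol = 1ξ₁ + 1ξ₂.
Selectivity: 1ξ₁ / (1ξ₂) = 3.45 → ξ₁ = 3.45 ξ₂.
Substitute: (1·3.45 + 1) ξ₂ = 279.2 → ξ₂ = 62.73 mol, ξ₁ = 216.4 mol.
Outlet amounts (n = n₀ + Σ ν·ξ):
  A: 635.9 − 1(216.4) − 1(62.73) = 356.7
  D: 0 + 1(216.4) = 216.4
  G: 0 + 1(62.73) = 62.73
  E: 0 + 2(62.73) = 125.5
Total out = 761.4 mol; y_D = 216.4 / 761.4 = 0.2843.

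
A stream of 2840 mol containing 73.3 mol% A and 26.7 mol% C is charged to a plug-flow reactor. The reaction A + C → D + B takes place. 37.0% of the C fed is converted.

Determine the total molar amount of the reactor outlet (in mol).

2840 mol

C reacted = 0.37 × 758.3 = 280.6 mol; ν_C = −1, so ξ = 280.6/1 = 280.6 mol.
Outlet amounts (n = n₀ + ν ξ):
  A: 2082 − 1(280.6) = 1801
  C: 758.3 − 1(280.6) = 477.7
  D: 0 + 1(280.6) = 280.6
  B: 0 + 1(280.6) = 280.6
Total out = 1801 + 477.7 + 280.6 + 280.6 = 2840 mol.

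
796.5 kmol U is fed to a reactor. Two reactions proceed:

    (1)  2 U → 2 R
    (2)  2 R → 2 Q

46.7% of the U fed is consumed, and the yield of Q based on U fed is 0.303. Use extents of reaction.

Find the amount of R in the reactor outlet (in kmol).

131 kmol

Conversion of U: U consumed = 2ξ₁ = 0.467 × 796.5 → ξ₁ = 186 kmol.
Yield of Q: 2ξ₂ / 796.5 = 0.303 → ξ₂ = 120.7 kmol.
Outlet amounts (n = n₀ + Σ ν·ξ):
  U: 796.5 − 2(186) = 424.5
  R: 0 + 2(186) − 2(120.7) = 130.6
  Q: 0 + 2(120.7) = 241.3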